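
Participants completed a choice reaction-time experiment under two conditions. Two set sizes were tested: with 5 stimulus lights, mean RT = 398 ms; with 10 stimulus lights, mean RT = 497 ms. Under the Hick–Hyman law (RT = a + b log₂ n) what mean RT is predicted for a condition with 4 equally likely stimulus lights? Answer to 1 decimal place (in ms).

RT is linear in log₂ n, so two points fix the line:
  b = (497 − 398) / (log₂ 10 − log₂ 5) = 99 / (3.3219 − 2.3219) = 99.000 ms/bit
  a = 398 − 99.000 × 2.3219 = 168.129 ms
Then RT(4) = 168.129 + 99.000 × log₂ 4 = 168.129 + 99.000 × 2 ≈ 366.129 ms.

366.1 ms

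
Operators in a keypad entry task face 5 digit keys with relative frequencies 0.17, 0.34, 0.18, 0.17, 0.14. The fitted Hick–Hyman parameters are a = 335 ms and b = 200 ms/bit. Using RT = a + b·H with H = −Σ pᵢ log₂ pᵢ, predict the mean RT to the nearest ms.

Entropy contributions −pᵢ log₂ pᵢ: 0.4346, 0.5292, 0.4453, 0.4346, 0.3971; sum H = 2.2408 bits.
RT = a + bH = 335 + 200·2.2408 = 783.15 ms.

783 ms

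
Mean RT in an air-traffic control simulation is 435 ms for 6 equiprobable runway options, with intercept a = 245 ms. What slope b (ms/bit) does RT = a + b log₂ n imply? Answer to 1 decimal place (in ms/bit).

73.5 ms/bit

6 alternatives carry log₂ 6 = 2.5850 bits; the choice cost is 435 − 245 = 190 ms, so b = 190/2.5850 = 73.502 ms/bit.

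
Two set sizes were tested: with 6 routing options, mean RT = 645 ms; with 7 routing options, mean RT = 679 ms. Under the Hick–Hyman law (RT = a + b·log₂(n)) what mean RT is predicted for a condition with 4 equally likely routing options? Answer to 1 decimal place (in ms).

Solve the two-equation system in a and b:
  b = (679 − 645) / (log₂ 7 − log₂ 6) = 34 / (2.8074 − 2.5850) = 152.883 ms/bit
  a = 645 − 152.883 × 2.5850 = 249.803 ms
Then RT(4) = 249.803 + 152.883 × log₂ 4 = 249.803 + 152.883 × 2 ≈ 555.569 ms.

555.6 ms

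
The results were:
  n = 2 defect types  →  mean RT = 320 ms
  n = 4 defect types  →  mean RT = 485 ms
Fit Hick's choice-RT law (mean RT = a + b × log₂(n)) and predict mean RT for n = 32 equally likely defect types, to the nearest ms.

Fit slope and intercept:
  b = (485 − 320) / (log₂ 4 − log₂ 2) = 165 / (2 − 1) = 165 ms/bit
  a = 320 − 165 × 1 = 155 ms
Then RT(32) = 155 + 165 × log₂ 32 = 155 + 165 × 5 ≈ 980.000 ms.

980 ms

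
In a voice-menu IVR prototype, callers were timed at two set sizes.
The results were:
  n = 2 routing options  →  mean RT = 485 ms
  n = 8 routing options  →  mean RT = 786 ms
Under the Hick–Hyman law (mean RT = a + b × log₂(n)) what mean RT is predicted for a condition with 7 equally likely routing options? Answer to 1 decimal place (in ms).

Solve the two-equation system in a and b:
  b = (786 − 485) / (log₂ 8 − log₂ 2) = 301 / (3 − 1) = 150.500 ms/bit
  a = 485 − 150.500 × 1 = 334.500 ms
Then RT(7) = 334.500 + 150.500 × log₂ 7 = 334.500 + 150.500 × 2.8074 ≈ 757.007 ms.

757.0 ms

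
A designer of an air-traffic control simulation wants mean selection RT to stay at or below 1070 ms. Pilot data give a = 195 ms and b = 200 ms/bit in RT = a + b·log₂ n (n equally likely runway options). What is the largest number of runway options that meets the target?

20

200·log₂ n ≤ 1070 − 195 = 875, giving log₂ n ≤ 4.3750 and n ≤ 20.749. The largest whole number is 20.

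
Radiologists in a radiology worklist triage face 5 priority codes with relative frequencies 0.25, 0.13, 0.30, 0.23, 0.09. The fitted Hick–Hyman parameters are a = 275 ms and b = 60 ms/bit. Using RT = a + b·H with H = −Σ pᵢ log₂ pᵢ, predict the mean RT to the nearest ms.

Entropy contributions −pᵢ log₂ pᵢ: 0.5000, 0.3826, 0.5211, 0.4877, 0.3127; sum H = 2.2041 bits.
RT = a + bH = 275 + 60·2.2041 = 407.24 ms.

407 ms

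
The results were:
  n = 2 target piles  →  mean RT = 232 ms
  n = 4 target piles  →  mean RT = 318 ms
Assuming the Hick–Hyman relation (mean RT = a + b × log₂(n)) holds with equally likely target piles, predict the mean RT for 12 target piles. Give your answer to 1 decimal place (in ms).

Fit slope and intercept:
  b = (318 − 232) / (log₂ 4 − log₂ 2) = 86 / (2 − 1) = 86.000 ms/bit
  a = 232 − 86.000 × 1 = 146.000 ms
Then RT(12) = 146.000 + 86.000 × log₂ 12 = 146.000 + 86.000 × 3.5850 ≈ 454.307 ms.

454.3 ms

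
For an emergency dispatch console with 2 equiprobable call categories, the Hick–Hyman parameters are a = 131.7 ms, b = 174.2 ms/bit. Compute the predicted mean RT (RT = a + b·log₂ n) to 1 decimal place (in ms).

305.9 ms

log₂(2) = 1 bits, so RT = 131.7 + 174.2 × 1 ≈ 305.900 ms.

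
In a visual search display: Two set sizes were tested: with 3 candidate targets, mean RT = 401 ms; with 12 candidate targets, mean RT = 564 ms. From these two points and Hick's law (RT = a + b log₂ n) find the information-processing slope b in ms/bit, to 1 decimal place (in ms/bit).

b = (RT₂ − RT₁)/(log₂ n₂ − log₂ n₁) = (564 − 401)/(3.5850 − 1.5850) = 81.500 ms/bit.

81.5 ms/bit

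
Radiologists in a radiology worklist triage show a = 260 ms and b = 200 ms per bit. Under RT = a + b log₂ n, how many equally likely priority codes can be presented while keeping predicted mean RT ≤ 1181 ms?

200·log₂ n ≤ 1181 − 260 = 921, giving log₂ n ≤ 4.6050 and n ≤ 24.336. The largest whole number is 24.

24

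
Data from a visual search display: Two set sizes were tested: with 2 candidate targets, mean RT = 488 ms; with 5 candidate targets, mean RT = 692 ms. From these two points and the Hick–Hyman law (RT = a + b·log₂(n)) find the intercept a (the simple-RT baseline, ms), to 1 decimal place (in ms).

333.7 ms

Slope: b = (692 − 488) / (log₂ 5 − log₂ 2) = 204/1.3219 = 154.320 ms/bit.
a = RT₁ − b·log₂ n₁ = 488 − 154.320 × 1 = 333.680 ms.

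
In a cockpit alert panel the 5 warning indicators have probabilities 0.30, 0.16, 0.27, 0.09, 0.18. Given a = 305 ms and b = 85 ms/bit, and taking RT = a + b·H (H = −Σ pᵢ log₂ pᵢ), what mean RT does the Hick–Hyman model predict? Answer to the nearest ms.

493 ms

H = 0.30·log₂(1/0.30) + 0.16·log₂(1/0.16) + 0.27·log₂(1/0.27) + 0.09·log₂(1/0.09) + 0.18·log₂(1/0.18) = 2.2121 bits.
RT = 305 + 85 × 2.2121 = 493.03 ms.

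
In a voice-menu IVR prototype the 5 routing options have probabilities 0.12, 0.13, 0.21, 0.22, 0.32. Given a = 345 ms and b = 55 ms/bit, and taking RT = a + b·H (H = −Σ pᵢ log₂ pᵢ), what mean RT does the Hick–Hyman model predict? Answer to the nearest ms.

H = 0.12·log₂(1/0.12) + 0.13·log₂(1/0.13) + 0.21·log₂(1/0.21) + 0.22·log₂(1/0.22) + 0.32·log₂(1/0.32) = 2.2291 bits.
RT = 345 + 55 × 2.2291 = 467.60 ms.

468 ms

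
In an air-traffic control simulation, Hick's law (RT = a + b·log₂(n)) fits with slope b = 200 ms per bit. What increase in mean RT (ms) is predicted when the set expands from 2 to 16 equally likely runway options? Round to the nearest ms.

600 ms

Only the slope matters, since a is common to both: ΔRT = b·log₂(n₂/n₁).
log₂(16) − log₂(2) = log₂(16/2) = log₂(8) = 3.
ΔRT = 200 × 3.0000 = 600.000 ms.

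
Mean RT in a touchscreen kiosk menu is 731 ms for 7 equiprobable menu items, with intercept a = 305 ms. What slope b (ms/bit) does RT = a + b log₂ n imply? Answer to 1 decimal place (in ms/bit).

151.7 ms/bit

b = (731 − 305) / log₂(7) = 426 / 2.8074 = 151.744 ms/bit.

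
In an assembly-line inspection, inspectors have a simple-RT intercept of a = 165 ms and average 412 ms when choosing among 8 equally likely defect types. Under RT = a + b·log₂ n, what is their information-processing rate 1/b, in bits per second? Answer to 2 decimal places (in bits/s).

12.15 bits/s

b = (412 − 165)/log₂ 8 = 247/3 = 82.333 ms per bit = 0.08233 s/bit; the reciprocal is 12.146 bits/s.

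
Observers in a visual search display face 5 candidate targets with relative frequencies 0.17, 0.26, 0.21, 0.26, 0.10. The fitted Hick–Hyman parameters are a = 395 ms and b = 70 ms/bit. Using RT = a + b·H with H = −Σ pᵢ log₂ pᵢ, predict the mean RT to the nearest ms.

Entropy contributions −pᵢ log₂ pᵢ: 0.4346, 0.5053, 0.4728, 0.5053, 0.3322; sum H = 2.2502 bits.
RT = a + bH = 395 + 70·2.2502 = 552.51 ms.

553 ms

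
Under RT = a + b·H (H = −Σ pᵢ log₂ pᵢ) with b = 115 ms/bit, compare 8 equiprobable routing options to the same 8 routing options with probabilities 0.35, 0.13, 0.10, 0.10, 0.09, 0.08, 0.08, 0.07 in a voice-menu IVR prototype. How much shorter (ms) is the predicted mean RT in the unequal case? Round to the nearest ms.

30 ms

Equiprobable entropy H₀ = log₂ 8 = 3.0000 bits.
Skewed entropy H = −Σ pᵢ log₂ pᵢ = 2.7414 bits.
ΔRT = b·(H₀ − H) = 115 × 0.2586 = 29.74 ms.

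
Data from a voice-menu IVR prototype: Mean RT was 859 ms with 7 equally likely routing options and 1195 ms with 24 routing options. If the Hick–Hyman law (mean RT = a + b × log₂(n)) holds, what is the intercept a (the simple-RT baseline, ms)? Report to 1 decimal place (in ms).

328.4 ms

b = (RT₂ − RT₁)/(log₂ n₂ − log₂ n₁) = (1195 − 859)/(4.5850 − 2.8074) = 189.018 ms/bit.
a = RT₁ − b·log₂ n₁ = 859 − 189.018 × 2.8074 = 328.359 ms.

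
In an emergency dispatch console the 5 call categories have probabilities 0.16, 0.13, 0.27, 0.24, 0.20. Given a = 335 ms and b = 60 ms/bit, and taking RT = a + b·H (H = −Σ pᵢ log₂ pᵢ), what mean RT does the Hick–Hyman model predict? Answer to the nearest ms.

Entropy contributions −pᵢ log₂ pᵢ: 0.4230, 0.3826, 0.5100, 0.4941, 0.4644; sum H = 2.2742 bits.
RT = a + bH = 335 + 60·2.2742 = 471.45 ms.

471 ms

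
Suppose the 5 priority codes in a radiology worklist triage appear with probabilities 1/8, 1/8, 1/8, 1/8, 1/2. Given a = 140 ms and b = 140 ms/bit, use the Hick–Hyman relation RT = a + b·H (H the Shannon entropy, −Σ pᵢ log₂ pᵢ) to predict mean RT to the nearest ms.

420 ms

Each term −pᵢ log₂ pᵢ: 0.125·3 + 0.125·3 + 0.125·3 + 0.125·3 + 0.5·1; summed, H = 2.000 bits.
Mean RT = a + bH = 140 + 140·2.000 = 420.00 ms.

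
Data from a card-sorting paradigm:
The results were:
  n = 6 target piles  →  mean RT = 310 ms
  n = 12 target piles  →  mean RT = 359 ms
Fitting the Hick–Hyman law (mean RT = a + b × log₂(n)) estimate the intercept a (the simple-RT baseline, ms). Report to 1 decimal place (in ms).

183.3 ms

Slope: b = (359 − 310) / (log₂ 12 − log₂ 6) = 49/1.0000 = 49.000 ms/bit.
Intercept: a = 310 − 49.000·log₂(6) = 183.337 ms.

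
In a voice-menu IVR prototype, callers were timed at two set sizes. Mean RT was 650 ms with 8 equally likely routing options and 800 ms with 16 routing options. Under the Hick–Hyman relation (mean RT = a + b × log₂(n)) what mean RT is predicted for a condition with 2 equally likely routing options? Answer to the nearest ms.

Fit slope and intercept:
  b = (800 − 650) / (log₂ 16 − log₂ 8) = 150 / (4 − 3) = 150 ms/bit
  a = 650 − 150 × 3 = 200 ms
Then RT(2) = 200 + 150 × log₂ 2 = 200 + 150 × 1 ≈ 350.000 ms.

350 ms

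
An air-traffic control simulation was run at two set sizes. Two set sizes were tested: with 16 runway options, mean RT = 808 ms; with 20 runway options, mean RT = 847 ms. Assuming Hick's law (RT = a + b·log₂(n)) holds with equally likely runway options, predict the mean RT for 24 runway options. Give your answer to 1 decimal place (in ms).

878.9 ms

Solve the two-equation system in a and b:
  b = (847 − 808) / (log₂ 20 − log₂ 16) = 39 / (4.3219 − 4) = 121.145 ms/bit
  a = 808 − 121.145 × 4 = 323.420 ms
Then RT(24) = 323.420 + 121.145 × log₂ 24 = 323.420 + 121.145 × 4.5850 ≈ 878.865 ms.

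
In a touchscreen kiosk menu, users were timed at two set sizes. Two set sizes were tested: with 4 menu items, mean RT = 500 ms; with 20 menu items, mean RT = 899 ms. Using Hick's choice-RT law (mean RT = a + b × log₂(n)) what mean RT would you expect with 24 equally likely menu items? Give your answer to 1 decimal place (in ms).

Fit slope and intercept:
  b = (899 − 500) / (log₂ 20 − log₂ 4) = 399 / (4.3219 − 2) = 171.840 ms/bit
  a = 500 − 171.840 × 2 = 156.320 ms
Then RT(24) = 156.320 + 171.840 × log₂ 24 = 156.320 + 171.840 × 4.5850 ≈ 944.200 ms.

944.2 ms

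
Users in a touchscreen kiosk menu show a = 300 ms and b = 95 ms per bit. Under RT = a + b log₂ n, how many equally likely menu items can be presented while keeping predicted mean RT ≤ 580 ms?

7

95·log₂ n ≤ 580 − 300 = 280, giving log₂ n ≤ 2.9474 and n ≤ 7.713. The largest whole number is 7.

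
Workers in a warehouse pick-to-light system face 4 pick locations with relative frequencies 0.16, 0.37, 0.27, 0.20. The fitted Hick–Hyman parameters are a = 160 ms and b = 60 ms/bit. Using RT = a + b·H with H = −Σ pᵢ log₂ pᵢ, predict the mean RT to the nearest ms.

276 ms

Entropy contributions −pᵢ log₂ pᵢ: 0.4230, 0.5307, 0.5100, 0.4644; sum H = 1.9282 bits.
RT = a + bH = 160 + 60·1.9282 = 275.69 ms.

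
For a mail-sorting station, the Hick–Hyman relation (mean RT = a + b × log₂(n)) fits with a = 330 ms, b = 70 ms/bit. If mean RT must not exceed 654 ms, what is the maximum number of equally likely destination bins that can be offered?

24

Set 330 + 70·log₂ n ≤ 654 → log₂ n ≤ (654 − 330)/70 = 4.6286.
So n ≤ 2^4.6286 = 24.737; the largest integer n is 24.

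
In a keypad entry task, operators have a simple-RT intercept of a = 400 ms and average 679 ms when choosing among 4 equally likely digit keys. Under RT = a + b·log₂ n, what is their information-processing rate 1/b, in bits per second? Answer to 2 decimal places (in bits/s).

Choice component = 679 − 400 = 279 ms over log₂(4) = 2 bits.
b = 279 / 2 = 139.500 ms/bit, so 1/b = 7.168 bits/s.

7.17 bits/s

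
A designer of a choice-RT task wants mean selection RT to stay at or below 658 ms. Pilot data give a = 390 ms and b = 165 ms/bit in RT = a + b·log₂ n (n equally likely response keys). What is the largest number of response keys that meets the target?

Information budget: (658 − 390)/165 = 1.6242 bits, so n ≤ 2^1.6242 = 3.083 → at most 3.

3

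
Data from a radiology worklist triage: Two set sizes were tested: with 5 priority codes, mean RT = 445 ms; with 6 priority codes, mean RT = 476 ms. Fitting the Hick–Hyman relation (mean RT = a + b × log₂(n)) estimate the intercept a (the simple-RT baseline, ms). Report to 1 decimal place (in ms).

Slope: b = (476 − 445) / (log₂ 6 − log₂ 5) = 31/0.2630 = 117.855 ms/bit.
Intercept: a = 445 − 117.855·log₂(5) = 171.348 ms.

171.3 ms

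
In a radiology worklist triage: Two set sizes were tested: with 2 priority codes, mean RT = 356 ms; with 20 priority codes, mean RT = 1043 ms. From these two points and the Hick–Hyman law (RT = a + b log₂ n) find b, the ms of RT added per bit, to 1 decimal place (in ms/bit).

b = (RT₂ − RT₁)/(log₂ n₂ − log₂ n₁) = (1043 − 356)/(4.3219 − 1) = 206.808 ms/bit.

206.8 ms/bit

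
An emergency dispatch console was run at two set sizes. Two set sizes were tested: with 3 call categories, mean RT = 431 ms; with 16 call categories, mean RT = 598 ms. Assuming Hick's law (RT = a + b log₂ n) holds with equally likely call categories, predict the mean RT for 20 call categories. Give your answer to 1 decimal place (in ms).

Solve the two-equation system in a and b:
  b = (598 − 431) / (log₂ 16 − log₂ 3) = 167 / (4 − 1.5850) = 69.150 ms/bit
  a = 431 − 69.150 × 1.5850 = 321.400 ms
Then RT(20) = 321.400 + 69.150 × log₂ 20 = 321.400 + 69.150 × 4.3219 ≈ 620.261 ms.

620.3 ms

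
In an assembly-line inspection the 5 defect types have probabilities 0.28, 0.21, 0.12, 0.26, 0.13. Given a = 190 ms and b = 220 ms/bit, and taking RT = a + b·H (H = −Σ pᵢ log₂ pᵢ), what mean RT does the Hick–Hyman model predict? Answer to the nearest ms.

Entropy contributions −pᵢ log₂ pᵢ: 0.5142, 0.4728, 0.3671, 0.5053, 0.3826; sum H = 2.2420 bits.
RT = a + bH = 190 + 220·2.2420 = 683.25 ms.

683 ms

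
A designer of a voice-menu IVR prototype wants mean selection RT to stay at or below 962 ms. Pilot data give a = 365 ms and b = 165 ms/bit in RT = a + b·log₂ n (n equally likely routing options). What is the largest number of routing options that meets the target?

12

165·log₂ n ≤ 962 − 365 = 597, giving log₂ n ≤ 3.6182 and n ≤ 12.280. The largest whole number is 12.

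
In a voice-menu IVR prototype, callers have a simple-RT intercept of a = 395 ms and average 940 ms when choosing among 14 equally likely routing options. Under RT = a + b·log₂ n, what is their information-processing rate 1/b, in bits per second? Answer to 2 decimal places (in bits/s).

b = (940 − 395)/log₂ 14 = 545/3.8074 = 143.144 ms per bit = 0.14314 s/bit; the reciprocal is 6.986 bits/s.

6.99 bits/s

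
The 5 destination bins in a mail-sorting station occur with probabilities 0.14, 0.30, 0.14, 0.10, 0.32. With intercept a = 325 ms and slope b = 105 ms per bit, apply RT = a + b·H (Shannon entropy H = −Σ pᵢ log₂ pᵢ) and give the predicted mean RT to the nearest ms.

H = 0.14·log₂(1/0.14) + 0.30·log₂(1/0.30) + 0.14·log₂(1/0.14) + 0.10·log₂(1/0.10) + 0.32·log₂(1/0.32) = 2.1735 bits.
RT = 325 + 105 × 2.1735 = 553.22 ms.

553 ms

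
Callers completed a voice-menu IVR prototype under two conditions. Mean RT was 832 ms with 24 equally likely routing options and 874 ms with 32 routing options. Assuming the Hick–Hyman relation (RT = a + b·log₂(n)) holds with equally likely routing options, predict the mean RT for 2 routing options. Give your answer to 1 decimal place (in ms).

469.2 ms

Solve the two-equation system in a and b:
  b = (874 − 832) / (log₂ 32 − log₂ 24) = 42 / (5 − 4.5850) = 101.196 ms/bit
  a = 832 − 101.196 × 4.5850 = 368.022 ms
Then RT(2) = 368.022 + 101.196 × log₂ 2 = 368.022 + 101.196 × 1 ≈ 469.217 ms.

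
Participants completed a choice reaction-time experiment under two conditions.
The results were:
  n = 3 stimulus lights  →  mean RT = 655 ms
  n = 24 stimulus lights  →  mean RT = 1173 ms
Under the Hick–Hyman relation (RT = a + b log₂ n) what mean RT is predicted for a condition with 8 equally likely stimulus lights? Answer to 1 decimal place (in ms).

With log₂ n on the abscissa the relation is linear; from the two conditions:
  b = (1173 − 655) / (log₂ 24 − log₂ 3) = 518 / (4.5850 − 1.5850) = 172.667 ms/bit
  a = 655 − 172.667 × 1.5850 = 381.330 ms
Then RT(8) = 381.330 + 172.667 × log₂ 8 = 381.330 + 172.667 × 3 ≈ 899.330 ms.

899.3 ms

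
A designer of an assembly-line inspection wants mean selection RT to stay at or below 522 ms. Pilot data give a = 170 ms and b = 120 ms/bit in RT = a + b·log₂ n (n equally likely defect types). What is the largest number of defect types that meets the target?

Information budget: (522 − 170)/120 = 2.9333 bits, so n ≤ 2^2.9333 = 7.639 → at most 7.

7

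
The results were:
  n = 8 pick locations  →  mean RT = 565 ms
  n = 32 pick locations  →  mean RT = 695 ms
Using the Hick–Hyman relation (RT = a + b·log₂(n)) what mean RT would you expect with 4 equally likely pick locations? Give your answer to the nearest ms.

With log₂ n on the abscissa the relation is linear; from the two conditions:
  b = (695 − 565) / (log₂ 32 − log₂ 8) = 130 / (5 − 3) = 65 ms/bit
  a = 565 − 65 × 3 = 370 ms
Then RT(4) = 370 + 65 × log₂ 4 = 370 + 65 × 2 ≈ 500.000 ms.

500 ms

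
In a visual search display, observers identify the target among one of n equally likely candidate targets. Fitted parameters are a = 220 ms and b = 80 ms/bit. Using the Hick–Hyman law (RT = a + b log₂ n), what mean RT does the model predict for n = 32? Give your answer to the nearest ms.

620 ms

log₂(32) = 5 bits, so RT = 220 + 80 × 5 ≈ 620.000 ms.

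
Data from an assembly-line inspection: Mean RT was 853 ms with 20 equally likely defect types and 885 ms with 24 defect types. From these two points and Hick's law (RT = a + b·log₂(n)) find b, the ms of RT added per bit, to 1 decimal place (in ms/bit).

121.7 ms/bit

b = (RT₂ − RT₁)/(log₂ n₂ − log₂ n₁) = (885 − 853)/(4.5850 − 4.3219) = 121.657 ms/bit.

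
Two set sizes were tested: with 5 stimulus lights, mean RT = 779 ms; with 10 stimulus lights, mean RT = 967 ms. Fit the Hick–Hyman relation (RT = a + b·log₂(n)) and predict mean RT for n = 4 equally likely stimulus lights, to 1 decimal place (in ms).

Fit slope and intercept:
  b = (967 − 779) / (log₂ 10 − log₂ 5) = 188 / (3.3219 − 2.3219) = 188.000 ms/bit
  a = 779 − 188.000 × 2.3219 = 342.478 ms
Then RT(4) = 342.478 + 188.000 × log₂ 4 = 342.478 + 188.000 × 2 ≈ 718.478 ms.

718.5 ms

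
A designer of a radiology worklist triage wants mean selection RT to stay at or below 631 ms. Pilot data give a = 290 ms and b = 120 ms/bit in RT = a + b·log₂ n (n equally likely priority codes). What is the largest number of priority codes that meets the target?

7

120·log₂ n ≤ 631 − 290 = 341, giving log₂ n ≤ 2.8417 and n ≤ 7.168. The largest whole number is 7.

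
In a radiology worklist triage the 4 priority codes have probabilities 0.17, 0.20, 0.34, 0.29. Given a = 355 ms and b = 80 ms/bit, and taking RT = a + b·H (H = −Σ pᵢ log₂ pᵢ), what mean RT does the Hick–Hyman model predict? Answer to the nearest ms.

511 ms

Entropy contributions −pᵢ log₂ pᵢ: 0.4346, 0.4644, 0.5292, 0.5179; sum H = 1.9461 bits.
RT = a + bH = 355 + 80·1.9461 = 510.68 ms.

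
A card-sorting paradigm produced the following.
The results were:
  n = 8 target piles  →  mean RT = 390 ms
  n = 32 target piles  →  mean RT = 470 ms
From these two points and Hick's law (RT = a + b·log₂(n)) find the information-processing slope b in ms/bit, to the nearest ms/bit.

40 ms/bit

The slope on a log₂ axis is (470 − 390) / (5 − 3) = 40 ms/bit.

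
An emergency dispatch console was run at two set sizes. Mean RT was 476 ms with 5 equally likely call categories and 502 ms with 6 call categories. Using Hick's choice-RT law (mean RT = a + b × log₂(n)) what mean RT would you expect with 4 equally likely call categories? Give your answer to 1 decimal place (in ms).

RT is linear in log₂ n, so two points fix the line:
  b = (502 − 476) / (log₂ 6 − log₂ 5) = 26 / (2.5850 − 2.3219) = 98.846 ms/bit
  a = 476 − 98.846 × 2.3219 = 246.486 ms
Then RT(4) = 246.486 + 98.846 × log₂ 4 = 246.486 + 98.846 × 2 ≈ 444.179 ms.

444.2 ms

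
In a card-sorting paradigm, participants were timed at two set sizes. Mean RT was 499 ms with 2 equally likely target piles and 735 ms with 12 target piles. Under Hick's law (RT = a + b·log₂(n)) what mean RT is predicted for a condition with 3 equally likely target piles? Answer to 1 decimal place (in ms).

552.4 ms

Solve the two-equation system in a and b:
  b = (735 − 499) / (log₂ 12 − log₂ 2) = 236 / (3.5850 − 1) = 91.297 ms/bit
  a = 499 − 91.297 × 1 = 407.703 ms
Then RT(3) = 407.703 + 91.297 × log₂ 3 = 407.703 + 91.297 × 1.5850 ≈ 552.405 ms.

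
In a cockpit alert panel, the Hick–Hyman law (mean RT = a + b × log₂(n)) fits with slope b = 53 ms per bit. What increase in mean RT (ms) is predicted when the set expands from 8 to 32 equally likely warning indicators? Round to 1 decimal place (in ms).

106.0 ms

ΔRT = (a + b log₂ n₂) − (a + b log₂ n₁) = b·(log₂ n₂ − log₂ n₁).
log₂(32) − log₂(8) = log₂(32/8) = log₂(4) = 2.
ΔRT = 53 × 2.0000 = 106.000 ms.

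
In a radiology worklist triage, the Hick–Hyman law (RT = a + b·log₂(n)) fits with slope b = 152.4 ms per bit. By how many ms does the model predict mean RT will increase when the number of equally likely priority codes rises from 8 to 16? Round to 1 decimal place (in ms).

152.4 ms

The intercept a cancels: ΔRT = b·(log₂ n₂ − log₂ n₁) = b·log₂(n₂/n₁).
log₂(16) − log₂(8) = log₂(16/8) = log₂(2) = 1.
ΔRT = 152.4 × 1.0000 = 152.400 ms.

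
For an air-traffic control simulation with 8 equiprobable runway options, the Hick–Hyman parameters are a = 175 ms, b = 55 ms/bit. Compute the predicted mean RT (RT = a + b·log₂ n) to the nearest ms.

log₂(8) = 3 bits, so RT = 175 + 55 × 3 ≈ 340.000 ms.

340 ms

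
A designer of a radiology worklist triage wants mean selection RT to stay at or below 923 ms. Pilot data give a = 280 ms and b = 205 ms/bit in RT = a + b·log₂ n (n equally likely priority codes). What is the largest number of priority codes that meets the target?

Information budget: (923 − 280)/205 = 3.1366 bits, so n ≤ 2^3.1366 = 8.794 → at most 8.

8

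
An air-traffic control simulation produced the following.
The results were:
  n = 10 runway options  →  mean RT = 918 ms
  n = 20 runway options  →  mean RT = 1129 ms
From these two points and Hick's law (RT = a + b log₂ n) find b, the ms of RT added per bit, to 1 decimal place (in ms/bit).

b = (RT₂ − RT₁)/(log₂ n₂ − log₂ n₁) = (1129 − 918)/(4.3219 − 3.3219) = 211.000 ms/bit.

211.0 ms/bit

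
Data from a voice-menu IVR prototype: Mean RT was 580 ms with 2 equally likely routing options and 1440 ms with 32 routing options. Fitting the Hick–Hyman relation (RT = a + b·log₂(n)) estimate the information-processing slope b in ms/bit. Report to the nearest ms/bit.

215 ms/bit

The slope on a log₂ axis is (1440 − 580) / (5 − 1) = 215 ms/bit.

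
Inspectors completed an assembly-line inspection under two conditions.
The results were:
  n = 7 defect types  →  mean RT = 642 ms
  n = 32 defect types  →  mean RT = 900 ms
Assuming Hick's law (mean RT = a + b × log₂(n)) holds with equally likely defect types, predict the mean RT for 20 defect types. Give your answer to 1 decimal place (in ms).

820.2 ms

With log₂ n on the abscissa the relation is linear; from the two conditions:
  b = (900 − 642) / (log₂ 32 − log₂ 7) = 258 / (5 − 2.8074) = 117.666 ms/bit
  a = 642 − 117.666 × 2.8074 = 311.669 ms
Then RT(20) = 311.669 + 117.666 × log₂ 20 = 311.669 + 117.666 × 4.3219 ≈ 820.214 ms.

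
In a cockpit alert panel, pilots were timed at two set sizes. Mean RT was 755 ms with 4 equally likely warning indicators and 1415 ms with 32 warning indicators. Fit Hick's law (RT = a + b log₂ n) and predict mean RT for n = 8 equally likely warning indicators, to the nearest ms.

975 ms

RT is linear in log₂ n, so two points fix the line:
  b = (1415 − 755) / (log₂ 32 − log₂ 4) = 660 / (5 − 2) = 220 ms/bit
  a = 755 − 220 × 2 = 315 ms
Then RT(8) = 315 + 220 × log₂ 8 = 315 + 220 × 3 ≈ 975.000 ms.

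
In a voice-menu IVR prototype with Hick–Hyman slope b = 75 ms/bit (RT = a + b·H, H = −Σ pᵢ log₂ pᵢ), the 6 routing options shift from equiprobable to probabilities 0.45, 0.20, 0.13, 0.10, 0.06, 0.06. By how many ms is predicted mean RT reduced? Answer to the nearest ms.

30 ms

The RT saving is b·ΔH. Equiprobable H₀ = log₂(6) = 2.5850 bits; with the given probabilities H = 2.1847 bits.
b·(H₀ − H) = 75 × (2.5850 − 2.1847) = 30.02 ms.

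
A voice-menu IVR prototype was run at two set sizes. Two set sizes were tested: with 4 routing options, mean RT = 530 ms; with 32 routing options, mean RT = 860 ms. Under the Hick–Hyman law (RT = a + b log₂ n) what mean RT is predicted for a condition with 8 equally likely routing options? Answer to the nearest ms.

640 ms

Fit slope and intercept:
  b = (860 − 530) / (log₂ 32 − log₂ 4) = 330 / (5 − 2) = 110 ms/bit
  a = 530 − 110 × 2 = 310 ms
Then RT(8) = 310 + 110 × log₂ 8 = 310 + 110 × 3 ≈ 640.000 ms.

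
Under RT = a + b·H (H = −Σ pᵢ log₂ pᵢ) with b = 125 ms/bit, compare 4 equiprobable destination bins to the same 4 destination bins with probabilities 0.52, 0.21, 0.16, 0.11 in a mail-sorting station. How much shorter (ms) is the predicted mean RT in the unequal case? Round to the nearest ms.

Equiprobable entropy H₀ = log₂ 4 = 2.0000 bits.
Skewed entropy H = −Σ pᵢ log₂ pᵢ = 1.7367 bits.
ΔRT = b·(H₀ − H) = 125 × 0.2633 = 32.91 ms.

33 ms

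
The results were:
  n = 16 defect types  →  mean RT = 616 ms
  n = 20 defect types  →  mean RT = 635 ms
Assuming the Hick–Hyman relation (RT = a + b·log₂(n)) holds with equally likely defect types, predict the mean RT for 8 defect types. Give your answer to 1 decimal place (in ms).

557.0 ms

RT is linear in log₂ n, so two points fix the line:
  b = (635 − 616) / (log₂ 20 − log₂ 16) = 19 / (4.3219 − 4) = 59.019 ms/bit
  a = 616 − 59.019 × 4 = 379.922 ms
Then RT(8) = 379.922 + 59.019 × log₂ 8 = 379.922 + 59.019 × 3 ≈ 556.981 ms.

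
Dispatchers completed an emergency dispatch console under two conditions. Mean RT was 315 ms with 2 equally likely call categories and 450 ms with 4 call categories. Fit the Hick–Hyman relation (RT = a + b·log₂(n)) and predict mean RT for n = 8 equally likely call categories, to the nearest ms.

Fit slope and intercept:
  b = (450 − 315) / (log₂ 4 − log₂ 2) = 135 / (2 − 1) = 135 ms/bit
  a = 315 − 135 × 1 = 180 ms
Then RT(8) = 180 + 135 × log₂ 8 = 180 + 135 × 3 ≈ 585.000 ms.

585 ms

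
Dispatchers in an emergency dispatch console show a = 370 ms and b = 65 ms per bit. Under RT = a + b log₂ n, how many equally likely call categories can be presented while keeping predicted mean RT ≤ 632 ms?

16

Set 370 + 65·log₂ n ≤ 632 → log₂ n ≤ (632 − 370)/65 = 4.0308.
So n ≤ 2^4.0308 = 16.345; the largest integer n is 16.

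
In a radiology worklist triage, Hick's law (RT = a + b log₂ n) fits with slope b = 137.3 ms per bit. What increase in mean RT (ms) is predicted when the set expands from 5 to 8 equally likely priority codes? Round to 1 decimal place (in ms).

Only the slope matters, since a is common to both: ΔRT = b·log₂(n₂/n₁).
log₂(8) − log₂(5) = 3 − 2.3219 = 0.6781.
ΔRT = 137.3 × 0.6781 = 93.099 ms.

93.1 ms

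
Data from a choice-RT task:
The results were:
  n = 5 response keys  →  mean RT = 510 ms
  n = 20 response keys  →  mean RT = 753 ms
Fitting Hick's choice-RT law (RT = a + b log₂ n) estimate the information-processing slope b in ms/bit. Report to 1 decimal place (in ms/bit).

b = (RT₂ − RT₁)/(log₂ n₂ − log₂ n₁) = (753 − 510)/(4.3219 − 2.3219) = 121.500 ms/bit.

121.5 ms/bit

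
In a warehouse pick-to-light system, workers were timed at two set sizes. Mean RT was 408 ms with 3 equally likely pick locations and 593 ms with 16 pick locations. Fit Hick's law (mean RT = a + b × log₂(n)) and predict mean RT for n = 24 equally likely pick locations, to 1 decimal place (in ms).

637.8 ms

Fit slope and intercept:
  b = (593 − 408) / (log₂ 16 − log₂ 3) = 185 / (4 − 1.5850) = 76.603 ms/bit
  a = 408 − 76.603 × 1.5850 = 286.587 ms
Then RT(24) = 286.587 + 76.603 × log₂ 24 = 286.587 + 76.603 × 4.5850 ≈ 637.810 ms.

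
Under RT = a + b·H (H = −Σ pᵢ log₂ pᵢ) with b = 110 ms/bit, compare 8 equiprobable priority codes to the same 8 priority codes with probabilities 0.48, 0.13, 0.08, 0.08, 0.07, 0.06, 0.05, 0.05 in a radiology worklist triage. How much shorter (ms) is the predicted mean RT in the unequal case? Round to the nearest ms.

The RT saving is b·ΔH. Equiprobable H₀ = log₂(8) = 3.0000 bits; with the given probabilities H = 2.4182 bits.
b·(H₀ − H) = 110 × (3.0000 − 2.4182) = 64.00 ms.

64 ms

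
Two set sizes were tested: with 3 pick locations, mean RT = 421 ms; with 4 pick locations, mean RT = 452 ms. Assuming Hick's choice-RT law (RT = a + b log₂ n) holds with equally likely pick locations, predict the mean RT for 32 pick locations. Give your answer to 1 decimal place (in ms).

676.1 ms

Fit slope and intercept:
  b = (452 − 421) / (log₂ 4 − log₂ 3) = 31 / (2 − 1.5850) = 74.692 ms/bit
  a = 421 − 74.692 × 1.5850 = 302.616 ms
Then RT(32) = 302.616 + 74.692 × log₂ 32 = 302.616 + 74.692 × 5 ≈ 676.076 ms.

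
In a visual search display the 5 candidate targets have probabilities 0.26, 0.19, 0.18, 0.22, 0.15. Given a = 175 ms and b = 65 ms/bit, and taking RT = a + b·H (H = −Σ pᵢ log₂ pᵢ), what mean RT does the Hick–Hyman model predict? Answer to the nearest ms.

Entropy contributions −pᵢ log₂ pᵢ: 0.5053, 0.4552, 0.4453, 0.4806, 0.4105; sum H = 2.2969 bits.
RT = a + bH = 175 + 65·2.2969 = 324.30 ms.

324 ms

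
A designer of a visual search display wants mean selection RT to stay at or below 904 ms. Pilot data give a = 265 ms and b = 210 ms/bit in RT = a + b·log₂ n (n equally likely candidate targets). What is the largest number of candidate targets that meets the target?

Information budget: (904 − 265)/210 = 3.0429 bits, so n ≤ 2^3.0429 = 8.241 → at most 8.

8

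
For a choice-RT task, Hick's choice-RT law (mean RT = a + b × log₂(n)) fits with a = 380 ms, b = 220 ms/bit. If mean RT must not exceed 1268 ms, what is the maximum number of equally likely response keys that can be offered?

220·log₂ n ≤ 1268 − 380 = 888, giving log₂ n ≤ 4.0364 and n ≤ 16.408. The largest whole number is 16.

16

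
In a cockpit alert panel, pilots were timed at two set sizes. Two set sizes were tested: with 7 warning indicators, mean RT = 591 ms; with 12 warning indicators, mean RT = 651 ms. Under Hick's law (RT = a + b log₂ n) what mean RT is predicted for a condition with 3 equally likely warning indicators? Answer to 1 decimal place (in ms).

With log₂ n on the abscissa the relation is linear; from the two conditions:
  b = (651 − 591) / (log₂ 12 − log₂ 7) = 60 / (3.5850 − 2.8074) = 77.160 ms/bit
  a = 591 − 77.160 × 2.8074 = 374.385 ms
Then RT(3) = 374.385 + 77.160 × log₂ 3 = 374.385 + 77.160 × 1.5850 ≈ 496.681 ms.

496.7 ms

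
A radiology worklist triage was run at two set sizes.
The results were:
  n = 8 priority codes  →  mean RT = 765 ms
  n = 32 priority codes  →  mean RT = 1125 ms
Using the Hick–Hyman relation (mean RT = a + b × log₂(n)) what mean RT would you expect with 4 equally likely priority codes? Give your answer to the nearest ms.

Fit slope and intercept:
  b = (1125 − 765) / (log₂ 32 − log₂ 8) = 360 / (5 − 3) = 180 ms/bit
  a = 765 − 180 × 3 = 225 ms
Then RT(4) = 225 + 180 × log₂ 4 = 225 + 180 × 2 ≈ 585.000 ms.

585 ms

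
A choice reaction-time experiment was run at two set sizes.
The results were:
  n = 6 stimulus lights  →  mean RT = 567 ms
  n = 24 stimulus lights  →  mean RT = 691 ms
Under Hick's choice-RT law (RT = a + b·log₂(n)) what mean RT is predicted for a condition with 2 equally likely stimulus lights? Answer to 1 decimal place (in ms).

RT is linear in log₂ n, so two points fix the line:
  b = (691 − 567) / (log₂ 24 − log₂ 6) = 124 / (4.5850 − 2.5850) = 62.000 ms/bit
  a = 567 − 62.000 × 2.5850 = 406.732 ms
Then RT(2) = 406.732 + 62.000 × log₂ 2 = 406.732 + 62.000 × 1 ≈ 468.732 ms.

468.7 ms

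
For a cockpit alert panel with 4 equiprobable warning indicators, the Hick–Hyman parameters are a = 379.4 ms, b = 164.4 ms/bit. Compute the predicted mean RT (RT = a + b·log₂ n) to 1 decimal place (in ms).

log₂(4) = 2 bits, so RT = 379.4 + 164.4 × 2 ≈ 708.200 ms.

708.2 ms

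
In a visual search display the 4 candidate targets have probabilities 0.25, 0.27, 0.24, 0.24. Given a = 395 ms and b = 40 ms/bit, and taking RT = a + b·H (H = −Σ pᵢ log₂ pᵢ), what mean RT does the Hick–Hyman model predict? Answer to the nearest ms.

H = 0.25·log₂(1/0.25) + 0.27·log₂(1/0.27) + 0.24·log₂(1/0.24) + 0.24·log₂(1/0.24) = 1.9983 bits.
RT = 395 + 40 × 1.9983 = 474.93 ms.

475 ms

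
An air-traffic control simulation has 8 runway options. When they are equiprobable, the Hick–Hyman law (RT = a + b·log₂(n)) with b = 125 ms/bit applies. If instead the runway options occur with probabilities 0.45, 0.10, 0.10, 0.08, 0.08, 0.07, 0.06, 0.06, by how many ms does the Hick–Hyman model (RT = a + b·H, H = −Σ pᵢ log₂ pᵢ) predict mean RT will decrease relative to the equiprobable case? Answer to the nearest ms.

60 ms

Equiprobable entropy H₀ = log₂ 8 = 3.0000 bits.
Skewed entropy H = −Σ pᵢ log₂ pᵢ = 2.5214 bits.
ΔRT = b·(H₀ − H) = 125 × 0.4786 = 59.82 ms.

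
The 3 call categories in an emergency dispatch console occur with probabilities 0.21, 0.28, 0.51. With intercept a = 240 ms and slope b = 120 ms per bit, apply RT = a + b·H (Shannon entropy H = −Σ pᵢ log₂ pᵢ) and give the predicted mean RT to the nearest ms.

418 ms

Entropy contributions −pᵢ log₂ pᵢ: 0.4728, 0.5142, 0.4954; sum H = 1.4825 bits.
RT = a + bH = 240 + 120·1.4825 = 417.90 ms.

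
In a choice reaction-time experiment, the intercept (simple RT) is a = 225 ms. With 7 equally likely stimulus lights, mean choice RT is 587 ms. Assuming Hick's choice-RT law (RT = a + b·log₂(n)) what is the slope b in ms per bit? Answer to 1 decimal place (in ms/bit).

7 alternatives carry log₂ 7 = 2.8074 bits; the choice cost is 587 − 225 = 362 ms, so b = 362/2.8074 = 128.947 ms/bit.

128.9 ms/bit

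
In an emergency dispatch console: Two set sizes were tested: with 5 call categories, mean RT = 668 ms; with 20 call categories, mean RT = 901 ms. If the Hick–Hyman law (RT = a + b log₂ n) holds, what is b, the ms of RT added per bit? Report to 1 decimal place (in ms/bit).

116.5 ms/bit

b = (RT₂ − RT₁)/(log₂ n₂ − log₂ n₁) = (901 − 668)/(4.3219 − 2.3219) = 116.500 ms/bit.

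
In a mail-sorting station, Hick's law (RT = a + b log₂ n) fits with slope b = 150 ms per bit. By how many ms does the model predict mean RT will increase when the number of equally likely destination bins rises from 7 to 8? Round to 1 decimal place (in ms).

28.9 ms

ΔRT = (a + b log₂ n₂) − (a + b log₂ n₁) = b·(log₂ n₂ − log₂ n₁).
log₂(8) − log₂(7) = 3 − 2.8074 = 0.1926.
ΔRT = 150 × 0.1926 = 28.897 ms.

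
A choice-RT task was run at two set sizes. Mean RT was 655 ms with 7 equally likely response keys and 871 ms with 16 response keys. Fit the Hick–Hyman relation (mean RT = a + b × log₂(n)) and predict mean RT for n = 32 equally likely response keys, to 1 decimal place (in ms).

Solve the two-equation system in a and b:
  b = (871 − 655) / (log₂ 16 − log₂ 7) = 216 / (4 − 2.8074) = 181.110 ms/bit
  a = 655 − 181.110 × 2.8074 = 146.560 ms
Then RT(32) = 146.560 + 181.110 × log₂ 32 = 146.560 + 181.110 × 5 ≈ 1052.110 ms.

1052.1 ms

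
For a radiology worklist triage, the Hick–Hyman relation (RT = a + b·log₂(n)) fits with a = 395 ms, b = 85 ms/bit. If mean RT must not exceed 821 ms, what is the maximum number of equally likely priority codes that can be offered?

85·log₂ n ≤ 821 − 395 = 426, giving log₂ n ≤ 5.0118 and n ≤ 32.262. The largest whole number is 32.

32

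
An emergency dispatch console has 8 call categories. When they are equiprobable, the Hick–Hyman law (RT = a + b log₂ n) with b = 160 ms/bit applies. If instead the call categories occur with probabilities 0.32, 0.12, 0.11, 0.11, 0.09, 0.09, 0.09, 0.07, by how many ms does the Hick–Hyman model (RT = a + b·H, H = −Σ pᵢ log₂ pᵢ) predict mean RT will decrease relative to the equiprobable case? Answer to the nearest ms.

Equiprobable entropy H₀ = log₂ 8 = 3.0000 bits.
Skewed entropy H = −Σ pᵢ log₂ pᵢ = 2.8002 bits.
ΔRT = b·(H₀ − H) = 160 × 0.1998 = 31.97 ms.

32 ms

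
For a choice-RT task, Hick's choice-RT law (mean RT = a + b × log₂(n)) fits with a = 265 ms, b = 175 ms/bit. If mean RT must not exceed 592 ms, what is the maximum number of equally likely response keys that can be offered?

Set 265 + 175·log₂ n ≤ 592 → log₂ n ≤ (592 − 265)/175 = 1.8686.
So n ≤ 2^1.8686 = 3.652; the largest integer n is 3.

3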